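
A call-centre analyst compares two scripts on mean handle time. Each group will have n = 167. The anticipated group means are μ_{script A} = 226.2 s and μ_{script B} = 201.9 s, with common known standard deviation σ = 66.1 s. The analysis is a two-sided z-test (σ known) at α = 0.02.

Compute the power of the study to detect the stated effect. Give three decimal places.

Standardized effect: d = |μ_{script A} − μ_{script B}| / σ = |226.2 − 201.9| / 66.1 = 0.3676
Noncentrality parameter: δ = d·√(n/2) = 0.3676 × √(167/2) = 3.3593
Two-sided α = 0.02 → critical value z_{0.01} = 2.326.
Power = Φ(δ − 2.326) + Φ(−δ − 2.326) = Φ(1.033) + Φ(-5.686) = 0.8492 + 0.0000 = 0.8492.

Power ≈ 0.849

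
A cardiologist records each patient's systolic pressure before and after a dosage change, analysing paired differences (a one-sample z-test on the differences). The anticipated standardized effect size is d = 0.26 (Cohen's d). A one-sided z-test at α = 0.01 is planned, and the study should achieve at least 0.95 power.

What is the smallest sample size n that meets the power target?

For power 0.95 need Φ(δ − z_{0.01}) = 0.95, so δ = z_{0.01} + z_{0.05} = 2.326 + 1.645 = 3.971.
δ = d·√n ⇒ n = (δ/d)² = (3.971 / 0.26)² = 233.29.
Round up to the next whole unit.

n = 234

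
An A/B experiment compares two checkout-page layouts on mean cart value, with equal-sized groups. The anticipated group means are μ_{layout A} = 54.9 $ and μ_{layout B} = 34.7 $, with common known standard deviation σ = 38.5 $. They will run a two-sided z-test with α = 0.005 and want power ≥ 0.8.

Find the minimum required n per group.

Standardized effect: d = |μ_{layout A} − μ_{layout B}| / σ = |54.9 − 34.7| / 38.5 = 0.5247
Set Φ(δ − 2.807) = 0.8; then δ − 2.807 = Φ⁻¹(0.8) = 0.842, giving δ = 3.649.
(The Φ(−δ − z_{α/2}) term is vanishingly small for δ > 0 and is dropped in the standard sample-size formula.)
δ = d·√(n/2) ⇒ n = 2(δ/d)² = 2 × (3.649 / 0.5247)² = 96.72.
Round up to the next whole unit.

n = 97 per group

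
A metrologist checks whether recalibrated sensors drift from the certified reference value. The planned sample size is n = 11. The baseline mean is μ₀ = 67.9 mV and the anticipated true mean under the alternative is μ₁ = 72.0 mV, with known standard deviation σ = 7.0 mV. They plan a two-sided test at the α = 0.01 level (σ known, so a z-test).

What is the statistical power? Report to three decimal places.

Standardized effect: d = |μ₁ − μ₀| / σ = |72.0 − 67.9| / 7.0 = 0.5857
Noncentrality parameter: δ = d·√n = 0.5857 × √11 = 1.9426
Two-sided α = 0.01 → critical value z_{0.005} = 2.576.
Power = Φ(δ − 2.576) + Φ(−δ − 2.576) = Φ(-0.633) + Φ(-4.518) = 0.2633 + 0.0000 = 0.2633.

Power ≈ 0.263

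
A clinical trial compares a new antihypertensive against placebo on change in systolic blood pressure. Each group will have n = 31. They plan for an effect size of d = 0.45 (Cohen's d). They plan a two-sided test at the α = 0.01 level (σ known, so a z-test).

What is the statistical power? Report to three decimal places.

Noncentrality parameter: δ = d·√(n/2) = 0.45 × √(31/2) = 1.7717
Two-sided α = 0.01 → critical value z_{0.005} = 2.576.
Power = Φ(δ − 2.576) + Φ(−δ − 2.576) = Φ(-0.804) + Φ(-4.347) = 0.2106 + 0.0000 = 0.2107.

Power ≈ 0.211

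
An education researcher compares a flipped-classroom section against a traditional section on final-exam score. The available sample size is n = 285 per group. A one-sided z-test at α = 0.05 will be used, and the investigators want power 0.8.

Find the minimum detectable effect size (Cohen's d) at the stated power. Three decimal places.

d ≈ 0.208

Need Φ(δ − 1.645) = 0.8, so δ = 1.645 + 0.842 = 2.486.
δ = d·√(n/2) ⇒ d = δ/√(n/2) = 2.486/√(285/2) = 0.2083.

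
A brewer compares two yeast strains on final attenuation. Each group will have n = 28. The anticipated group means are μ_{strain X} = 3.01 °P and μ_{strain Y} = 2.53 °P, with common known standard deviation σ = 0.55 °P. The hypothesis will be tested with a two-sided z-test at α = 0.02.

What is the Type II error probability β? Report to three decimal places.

β ≈ 0.174

Standardized effect: d = |μ_{strain X} − μ_{strain Y}| / σ = |3.01 − 2.53| / 0.55 = 0.8727
Noncentrality parameter: δ = d·√(n/2) = 0.8727 × √(28/2) = 3.2654
Two-sided α = 0.02 → critical value z_{0.01} = 2.326.
Power = Φ(δ − 2.326) + Φ(−δ − 2.326) = Φ(0.939) + Φ(-5.592) = 0.8262 + 0.0000 = 0.8262.
Type II error: β = 1 − power = 1 − 0.8262 = 0.1738.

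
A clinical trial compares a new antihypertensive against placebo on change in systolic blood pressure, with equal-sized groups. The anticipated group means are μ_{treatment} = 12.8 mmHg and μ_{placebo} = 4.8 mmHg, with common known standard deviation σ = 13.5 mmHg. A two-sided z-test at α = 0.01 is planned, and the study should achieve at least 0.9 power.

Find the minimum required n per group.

Standardized effect: d = |μ_{treatment} − μ_{placebo}| / σ = |12.8 − 4.8| / 13.5 = 0.5926
Set Φ(δ − 2.576) = 0.9; then δ − 2.576 = Φ⁻¹(0.9) = 1.282, giving δ = 3.857.
(The Φ(−δ − z_{α/2}) term is vanishingly small for δ > 0 and is dropped in the standard sample-size formula.)
δ = d·√(n/2) ⇒ n = 2(δ/d)² = 2 × (3.857 / 0.5926)² = 84.74.
Round up to the next whole unit.

n = 85 per group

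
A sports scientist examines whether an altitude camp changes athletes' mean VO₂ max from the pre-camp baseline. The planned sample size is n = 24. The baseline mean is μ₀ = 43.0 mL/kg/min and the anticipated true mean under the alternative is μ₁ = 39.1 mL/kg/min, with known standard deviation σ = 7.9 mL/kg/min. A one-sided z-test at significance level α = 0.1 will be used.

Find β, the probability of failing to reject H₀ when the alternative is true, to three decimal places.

β ≈ 0.128

Standardized effect: d = |μ₁ − μ₀| / σ = |39.1 − 43.0| / 7.9 = 0.4937
Noncentrality parameter: δ = d·√n = 0.4937 × √24 = 2.4185
Critical value for a one-sided test at α = 0.1: z_α = 1.282.
Power = P(Z > 1.282 − δ) = Φ(1.137) = 0.8722.
Type II error: β = 1 − power = 1 − 0.8722 = 0.1278.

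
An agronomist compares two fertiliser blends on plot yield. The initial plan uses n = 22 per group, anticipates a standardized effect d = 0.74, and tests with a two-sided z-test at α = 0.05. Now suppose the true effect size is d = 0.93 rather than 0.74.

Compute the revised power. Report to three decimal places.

With d = 0.93: δ = d·√(n/2) = 0.93 × √(22/2) = 3.0845. Critical value z_{0.025} = 1.960.
Revised power = Φ(δ − 1.960) + Φ(−δ − 1.960) = Φ(1.124) + Φ(-5.044) = 0.8696 + 0.0000 = 0.8696.

Power ≈ 0.870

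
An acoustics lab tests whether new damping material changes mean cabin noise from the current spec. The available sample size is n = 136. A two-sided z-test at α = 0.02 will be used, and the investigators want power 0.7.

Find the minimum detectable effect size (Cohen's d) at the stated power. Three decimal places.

Need Φ(δ − 2.326) = 0.7, so δ = 2.326 + 0.524 = 2.851.
(The second rejection-region term Φ(−δ − z_{α/2}) is negligible and dropped.)
δ = d·√n ⇒ d = δ/√n = 2.851/√136 = 0.2444.

d ≈ 0.244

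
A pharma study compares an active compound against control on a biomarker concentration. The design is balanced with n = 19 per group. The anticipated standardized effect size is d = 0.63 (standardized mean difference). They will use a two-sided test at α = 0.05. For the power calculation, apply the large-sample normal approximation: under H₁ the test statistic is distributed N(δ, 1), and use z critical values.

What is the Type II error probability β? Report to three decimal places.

Noncentrality parameter: δ = d·√(n/2) = 0.63 × √(19/2) = 1.9418
Two-sided α = 0.05 → critical value z_{0.025} = 1.960.
Power = Φ(δ − 1.960) + Φ(−δ − 1.960) = Φ(-0.018) + Φ(-3.902) = 0.4928 + 0.0000 = 0.4928.
Type II error: β = 1 − power = 1 − 0.4928 = 0.5072.

β ≈ 0.507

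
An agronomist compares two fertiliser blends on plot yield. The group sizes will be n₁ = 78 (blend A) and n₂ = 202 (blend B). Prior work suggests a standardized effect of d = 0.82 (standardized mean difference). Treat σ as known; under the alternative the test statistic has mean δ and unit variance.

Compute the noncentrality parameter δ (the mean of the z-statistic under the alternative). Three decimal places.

δ = d / √(1/n₁ + 1/n₂) = 0.82 / √(1/78 + 1/202) = 6.1512

δ ≈ 6.151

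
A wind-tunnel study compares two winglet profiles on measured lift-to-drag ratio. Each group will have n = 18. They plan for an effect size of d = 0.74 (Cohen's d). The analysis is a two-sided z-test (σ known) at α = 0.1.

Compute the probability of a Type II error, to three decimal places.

Noncentrality parameter: δ = d·√(n/2) = 0.74 × √(18/2) = 2.2200
Two-sided α = 0.1 → critical value z_{0.05} = 1.645.
Power = Φ(δ − 1.645) + Φ(−δ − 1.645) = Φ(0.575) + Φ(-3.865) = 0.7174 + 0.0001 = 0.7175.
Type II error: β = 1 − power = 1 − 0.7175 = 0.2825.

β ≈ 0.283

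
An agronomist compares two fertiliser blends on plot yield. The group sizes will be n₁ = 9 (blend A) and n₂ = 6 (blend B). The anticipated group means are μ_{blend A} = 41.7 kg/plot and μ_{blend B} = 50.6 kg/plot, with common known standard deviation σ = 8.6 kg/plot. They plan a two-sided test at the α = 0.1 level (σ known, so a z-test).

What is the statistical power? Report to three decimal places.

Standardized effect: d = |μ_{blend A} − μ_{blend B}| / σ = |41.7 − 50.6| / 8.6 = 1.0349
Noncentrality parameter: λ = d / √(1/n₁ + 1/n₂) = 1.0349 / √(1/9 + 1/6) = 1.9636
Two-sided α = 0.1 → critical value z_{0.05} = 1.645.
Power = Φ(λ − 1.645) + Φ(−λ − 1.645) = Φ(0.319) + Φ(-3.608) = 0.6250 + 0.0002 = 0.6252.

Power ≈ 0.625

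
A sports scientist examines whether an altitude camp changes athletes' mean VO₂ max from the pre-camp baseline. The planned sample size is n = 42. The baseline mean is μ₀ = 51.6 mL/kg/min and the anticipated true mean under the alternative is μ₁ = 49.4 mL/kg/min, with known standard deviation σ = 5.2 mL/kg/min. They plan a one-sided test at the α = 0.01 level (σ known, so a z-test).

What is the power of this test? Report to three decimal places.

Power ≈ 0.661

Standardized effect: d = |μ₁ − μ₀| / σ = |49.4 − 51.6| / 5.2 = 0.4231
Noncentrality parameter: δ = d·√n = 0.4231 × √42 = 2.7419
Critical value for a one-sided test at α = 0.01: z_α = 2.326.
Power = Φ(δ − 2.326) = Φ(0.416) = 0.6611.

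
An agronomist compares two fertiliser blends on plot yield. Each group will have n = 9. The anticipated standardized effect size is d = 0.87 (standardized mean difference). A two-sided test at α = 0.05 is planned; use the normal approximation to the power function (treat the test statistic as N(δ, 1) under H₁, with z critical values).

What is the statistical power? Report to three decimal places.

Power ≈ 0.455

Noncentrality parameter: δ = d·√(n/2) = 0.87 × √(9/2) = 1.8455
Critical value for a two-sided test at α = 0.05: z_{α/2} = 1.960.
Power = Φ(δ − 1.960) + Φ(−δ − 1.960) = Φ(-0.114) + Φ(-3.806) = 0.4545 + 0.0001 = 0.4545.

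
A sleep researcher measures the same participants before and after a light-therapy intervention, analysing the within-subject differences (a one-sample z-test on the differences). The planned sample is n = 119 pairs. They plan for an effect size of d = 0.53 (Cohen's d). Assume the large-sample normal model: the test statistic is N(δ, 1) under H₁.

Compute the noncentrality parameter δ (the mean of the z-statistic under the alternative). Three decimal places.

The noncentrality parameter scales effect size by the design's sample-size factor: δ = d·√n = 0.53 × √119 = 5.7816

δ ≈ 5.782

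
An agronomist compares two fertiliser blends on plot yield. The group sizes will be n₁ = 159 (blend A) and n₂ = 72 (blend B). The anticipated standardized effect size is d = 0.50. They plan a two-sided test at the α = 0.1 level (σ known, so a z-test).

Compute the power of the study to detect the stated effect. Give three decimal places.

Noncentrality parameter: δ = d / √(1/n₁ + 1/n₂) = 0.50 / √(1/159 + 1/72) = 3.5199
Two-sided α = 0.1 → critical value z_{0.05} = 1.645.
Power = Φ(δ − 1.645) + Φ(−δ − 1.645) = Φ(1.875) + Φ(-5.165) = 0.9696 + 0.0000 = 0.9696.

Power ≈ 0.970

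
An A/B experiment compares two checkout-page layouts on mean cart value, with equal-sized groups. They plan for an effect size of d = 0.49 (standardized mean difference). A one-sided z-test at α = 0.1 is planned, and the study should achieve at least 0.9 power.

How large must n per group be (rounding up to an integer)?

For power 0.9 need Φ(δ − z_{0.1}) = 0.9, so δ = z_{0.1} + z_{0.10} = 1.282 + 1.282 = 2.563.
δ = d·√(n/2) ⇒ n = 2(δ/d)² = 2 × (2.563 / 0.49)² = 54.72.
Round up to the next whole unit.

n = 55 per group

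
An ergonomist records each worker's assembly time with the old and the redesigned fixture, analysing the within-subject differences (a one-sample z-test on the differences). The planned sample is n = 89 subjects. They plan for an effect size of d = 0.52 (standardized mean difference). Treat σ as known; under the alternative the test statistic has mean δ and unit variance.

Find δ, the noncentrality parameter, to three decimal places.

The noncentrality parameter scales effect size by the design's sample-size factor: δ = d·√n = 0.52 × √89 = 4.9057

δ ≈ 4.906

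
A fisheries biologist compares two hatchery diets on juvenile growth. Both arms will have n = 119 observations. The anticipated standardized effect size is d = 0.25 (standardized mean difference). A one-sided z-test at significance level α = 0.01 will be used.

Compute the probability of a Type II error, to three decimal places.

β ≈ 0.655

Noncentrality parameter: λ = d·√(n/2) = 0.25 × √(119/2) = 1.9284
Critical value for a one-sided test at α = 0.01: z_α = 2.326.
Power = Φ(λ − 2.326) = Φ(-0.398) = 0.3453.
Type II error: β = 1 − power = 1 − 0.3453 = 0.6547.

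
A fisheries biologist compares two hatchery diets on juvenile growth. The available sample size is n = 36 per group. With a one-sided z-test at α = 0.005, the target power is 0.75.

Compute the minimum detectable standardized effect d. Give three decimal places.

d ≈ 0.766

Required noncentrality: δ = z_{0.005} + z_{0.25} = 2.576 + 0.674 = 3.250.
δ = d·√(n/2) ⇒ d = δ/√(n/2) = 3.250/√(36/2) = 0.7661.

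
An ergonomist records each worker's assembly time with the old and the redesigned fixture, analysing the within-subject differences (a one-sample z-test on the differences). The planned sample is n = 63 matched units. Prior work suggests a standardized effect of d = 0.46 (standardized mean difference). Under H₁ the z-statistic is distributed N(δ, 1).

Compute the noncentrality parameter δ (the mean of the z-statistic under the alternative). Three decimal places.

δ ≈ 3.651

The noncentrality parameter scales effect size by the design's sample-size factor: δ = d·√n = 0.46 × √63 = 3.6511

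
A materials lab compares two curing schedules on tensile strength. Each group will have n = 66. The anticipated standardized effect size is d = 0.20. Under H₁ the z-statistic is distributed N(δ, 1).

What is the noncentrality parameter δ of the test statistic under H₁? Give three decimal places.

δ ≈ 1.149

δ = d·√(n/2) = 0.20 × √(66/2) = 1.1489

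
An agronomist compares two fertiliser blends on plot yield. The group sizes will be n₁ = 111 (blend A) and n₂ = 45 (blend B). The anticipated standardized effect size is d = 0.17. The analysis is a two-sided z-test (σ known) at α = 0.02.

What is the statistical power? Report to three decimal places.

Power ≈ 0.087

Noncentrality parameter: δ = d / √(1/n₁ + 1/n₂) = 0.17 / √(1/111 + 1/45) = 0.9620
Two-sided α = 0.02 → critical value z_{0.01} = 2.326.
Power = Φ(δ − 2.326) + Φ(−δ − 2.326) = Φ(-1.364) + Φ(-3.288) = 0.0862 + 0.0005 = 0.0867.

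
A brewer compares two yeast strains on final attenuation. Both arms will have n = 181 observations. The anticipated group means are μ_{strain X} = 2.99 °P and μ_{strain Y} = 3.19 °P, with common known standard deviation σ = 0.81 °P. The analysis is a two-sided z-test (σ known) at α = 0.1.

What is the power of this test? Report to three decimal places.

Power ≈ 0.759

Standardized effect: d = |μ_{strain X} − μ_{strain Y}| / σ = |2.99 − 3.19| / 0.81 = 0.2469
Noncentrality parameter: δ = d·√(n/2) = 0.2469 × √(181/2) = 2.3489
Critical value for a two-sided test at α = 0.1: z_{α/2} = 1.645.
Power = Φ(δ − 1.645) + Φ(−δ − 1.645) = Φ(0.704) + Φ(-3.994) = 0.7593 + 0.0000 = 0.7593.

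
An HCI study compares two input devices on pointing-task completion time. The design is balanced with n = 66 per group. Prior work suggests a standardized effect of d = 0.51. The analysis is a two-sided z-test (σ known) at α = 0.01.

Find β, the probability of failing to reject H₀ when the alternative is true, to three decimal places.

β ≈ 0.362

Noncentrality parameter: δ = d·√(n/2) = 0.51 × √(66/2) = 2.9297
Two-sided α = 0.01 → critical value z_{0.005} = 2.576.
Power = Φ(δ − 2.576) + Φ(−δ − 2.576) = Φ(0.354) + Φ(-5.506) = 0.6383 + 0.0000 = 0.6383.
Type II error: β = 1 − power = 1 − 0.6383 = 0.3617.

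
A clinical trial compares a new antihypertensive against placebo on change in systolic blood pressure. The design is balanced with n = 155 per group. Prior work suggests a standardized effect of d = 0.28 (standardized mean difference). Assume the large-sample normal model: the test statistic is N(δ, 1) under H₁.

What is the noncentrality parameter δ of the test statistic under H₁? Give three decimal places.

The noncentrality parameter scales effect size by the design's sample-size factor: δ = d·√(n/2) = 0.28 × √(155/2) = 2.4650

δ ≈ 2.465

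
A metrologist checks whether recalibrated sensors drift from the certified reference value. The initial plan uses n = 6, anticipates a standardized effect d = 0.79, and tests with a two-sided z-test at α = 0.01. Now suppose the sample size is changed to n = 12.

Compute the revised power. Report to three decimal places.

With n = 12: δ = d·√n = 0.79 × √12 = 2.7366. Critical value z_{0.005} = 2.576.
Revised power = Φ(δ − 2.576) + Φ(−δ − 2.576) = Φ(0.161) + Φ(-5.312) = 0.5639 + 0.0000 = 0.5639.

Power ≈ 0.564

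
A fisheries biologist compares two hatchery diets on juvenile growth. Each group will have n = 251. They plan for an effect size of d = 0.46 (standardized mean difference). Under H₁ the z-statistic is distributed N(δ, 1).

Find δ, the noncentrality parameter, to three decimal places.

The noncentrality parameter scales effect size by the design's sample-size factor: δ = d·√(n/2) = 0.46 × √(251/2) = 5.1532

δ ≈ 5.153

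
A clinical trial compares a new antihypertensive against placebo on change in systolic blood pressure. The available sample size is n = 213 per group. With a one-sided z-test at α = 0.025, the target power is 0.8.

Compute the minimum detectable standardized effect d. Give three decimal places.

d ≈ 0.271

Need Φ(δ − 1.960) = 0.8, so δ = 1.960 + 0.842 = 2.802.
δ = d·√(n/2) ⇒ d = δ/√(n/2) = 2.802/√(213/2) = 0.2715.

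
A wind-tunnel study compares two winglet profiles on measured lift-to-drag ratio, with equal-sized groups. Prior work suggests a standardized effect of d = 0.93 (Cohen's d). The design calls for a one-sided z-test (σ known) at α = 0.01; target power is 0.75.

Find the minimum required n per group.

n = 21 per group

Set Φ(δ − 2.326) = 0.75; then δ − 2.326 = Φ⁻¹(0.75) = 0.674, giving δ = 3.001.
δ = d·√(n/2) ⇒ n = 2(δ/d)² = 2 × (3.001 / 0.93)² = 20.82.
Round up to the next whole unit.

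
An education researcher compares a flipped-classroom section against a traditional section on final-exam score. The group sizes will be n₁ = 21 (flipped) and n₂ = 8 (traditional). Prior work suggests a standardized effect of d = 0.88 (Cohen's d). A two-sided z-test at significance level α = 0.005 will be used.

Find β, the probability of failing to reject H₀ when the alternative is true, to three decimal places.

β ≈ 0.755

Noncentrality parameter: δ = d / √(1/n₁ + 1/n₂) = 0.88 / √(1/21 + 1/8) = 2.1181
Critical value for a two-sided test at α = 0.005: z_{α/2} = 2.807.
Power = Φ(δ − 2.807) + Φ(−δ − 2.807) = Φ(-0.689) + Φ(-4.925) = 0.2454 + 0.0000 = 0.2454.
Type II error: β = 1 − power = 1 − 0.2454 = 0.7546.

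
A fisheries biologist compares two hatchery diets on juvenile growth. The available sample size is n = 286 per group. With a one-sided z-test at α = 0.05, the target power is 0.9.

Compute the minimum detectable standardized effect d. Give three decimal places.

Need Φ(δ − 1.645) = 0.9, so δ = 1.645 + 1.282 = 2.926.
δ = d·√(n/2) ⇒ d = δ/√(n/2) = 2.926/√(286/2) = 0.2447.

d ≈ 0.245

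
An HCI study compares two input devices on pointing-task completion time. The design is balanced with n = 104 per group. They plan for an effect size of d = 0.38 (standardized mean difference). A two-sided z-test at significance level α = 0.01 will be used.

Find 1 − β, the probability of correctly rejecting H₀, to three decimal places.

Noncentrality parameter: δ = d·√(n/2) = 0.38 × √(104/2) = 2.7402
Two-sided α = 0.01 → critical value z_{0.005} = 2.576.
Power = Φ(δ − 2.576) + Φ(−δ − 2.576) = Φ(0.164) + Φ(-5.316) = 0.5653 + 0.0000 = 0.5653.

Power ≈ 0.565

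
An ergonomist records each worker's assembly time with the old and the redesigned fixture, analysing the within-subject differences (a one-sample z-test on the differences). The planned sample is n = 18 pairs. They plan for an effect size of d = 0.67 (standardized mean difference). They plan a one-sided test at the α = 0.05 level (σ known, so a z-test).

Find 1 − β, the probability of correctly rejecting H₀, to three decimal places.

Noncentrality parameter: δ = d·√n = 0.67 × √18 = 2.8426
Critical value for a one-sided test at α = 0.05: z_α = 1.645.
Power = Φ(δ − 1.645) = Φ(1.198) = 0.8845.

Power ≈ 0.884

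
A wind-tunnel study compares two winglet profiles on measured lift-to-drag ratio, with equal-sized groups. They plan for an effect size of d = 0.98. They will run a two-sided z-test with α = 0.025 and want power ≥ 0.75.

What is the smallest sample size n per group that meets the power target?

n = 18 per group

For power 0.75 need Φ(δ − z_{0.0125}) = 0.75, so δ = z_{0.0125} + z_{0.25} = 2.241 + 0.674 = 2.916.
(The Φ(−δ − z_{α/2}) term is vanishingly small for δ > 0 and is dropped in the standard sample-size formula.)
δ = d·√(n/2) ⇒ n = 2(δ/d)² = 2 × (2.916 / 0.98)² = 17.71.
Rounding up, n = 18 per group.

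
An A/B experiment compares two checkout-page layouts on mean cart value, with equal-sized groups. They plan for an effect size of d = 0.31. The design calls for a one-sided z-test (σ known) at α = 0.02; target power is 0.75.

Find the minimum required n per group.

n = 155 per group

Set Φ(δ − 2.054) = 0.75; then δ − 2.054 = Φ⁻¹(0.75) = 0.674, giving δ = 2.728.
δ = d·√(n/2) ⇒ n = 2(δ/d)² = 2 × (2.728 / 0.31)² = 154.91.
Rounding up, n = 155 per group.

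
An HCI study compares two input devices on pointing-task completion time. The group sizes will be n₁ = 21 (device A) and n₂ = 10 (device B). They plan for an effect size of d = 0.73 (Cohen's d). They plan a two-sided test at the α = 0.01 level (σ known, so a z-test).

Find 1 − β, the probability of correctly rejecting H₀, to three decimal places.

Noncentrality parameter: δ = d / √(1/n₁ + 1/n₂) = 0.73 / √(1/21 + 1/10) = 1.9000
Critical value for a two-sided test at α = 0.01: z_{α/2} = 2.576.
Power = Φ(δ − 2.576) + Φ(−δ − 2.576) = Φ(-0.676) + Φ(-4.476) = 0.2496 + 0.0000 = 0.2496.

Power ≈ 0.250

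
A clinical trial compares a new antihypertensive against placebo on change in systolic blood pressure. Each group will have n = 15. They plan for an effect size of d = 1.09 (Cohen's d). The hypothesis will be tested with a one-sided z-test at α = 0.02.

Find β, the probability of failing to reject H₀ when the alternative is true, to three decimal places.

β ≈ 0.176

Noncentrality parameter: δ = d·√(n/2) = 1.09 × √(15/2) = 2.9851
Critical value for a one-sided test at α = 0.02: z_α = 2.054.
Power = P(Z > 2.054 − δ) = Φ(0.931) = 0.8242.
Type II error: β = 1 − power = 1 − 0.8242 = 0.1758.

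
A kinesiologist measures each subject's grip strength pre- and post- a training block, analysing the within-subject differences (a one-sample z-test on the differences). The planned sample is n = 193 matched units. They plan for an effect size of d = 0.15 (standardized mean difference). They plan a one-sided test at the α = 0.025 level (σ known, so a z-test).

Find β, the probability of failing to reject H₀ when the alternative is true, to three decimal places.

Noncentrality parameter: δ = d·√n = 0.15 × √193 = 2.0839
One-sided α = 0.025 → critical value z_{0.025} = 1.960.
Power = Φ(δ − 1.960) = Φ(0.124) = 0.5493.
Type II error: β = 1 − power = 1 − 0.5493 = 0.4507.

β ≈ 0.451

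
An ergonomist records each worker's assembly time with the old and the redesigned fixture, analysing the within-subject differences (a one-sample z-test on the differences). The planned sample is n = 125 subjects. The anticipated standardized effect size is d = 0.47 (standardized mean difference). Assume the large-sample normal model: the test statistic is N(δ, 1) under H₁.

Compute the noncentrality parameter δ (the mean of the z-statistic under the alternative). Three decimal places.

δ ≈ 5.255

The noncentrality parameter scales effect size by the design's sample-size factor: δ = d·√n = 0.47 × √125 = 5.2548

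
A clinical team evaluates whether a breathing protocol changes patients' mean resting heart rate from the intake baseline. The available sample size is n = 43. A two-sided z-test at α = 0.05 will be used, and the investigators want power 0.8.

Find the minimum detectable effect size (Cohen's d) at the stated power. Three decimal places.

d ≈ 0.427

Required noncentrality: δ = z_{0.025} + z_{0.20} = 1.960 + 0.842 = 2.802.
(Lower-tail contribution to power is negligible for δ > 0.)
δ = d·√n ⇒ d = δ/√n = 2.802/√43 = 0.4272.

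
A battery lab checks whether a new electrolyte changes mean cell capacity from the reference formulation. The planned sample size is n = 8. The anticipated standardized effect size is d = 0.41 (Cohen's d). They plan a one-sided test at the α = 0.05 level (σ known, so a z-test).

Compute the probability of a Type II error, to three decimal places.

Noncentrality parameter: λ = d·√n = 0.41 × √8 = 1.1597
Critical value for a one-sided test at α = 0.05: z_α = 1.645.
Power = Φ(λ − 1.645) = Φ(-0.485) = 0.3138.
Type II error: β = 1 − power = 1 − 0.3138 = 0.6862.

β ≈ 0.686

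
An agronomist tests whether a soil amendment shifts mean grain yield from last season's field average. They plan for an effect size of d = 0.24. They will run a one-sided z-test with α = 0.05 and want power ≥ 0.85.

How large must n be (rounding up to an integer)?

n = 125

For power 0.85 need Φ(δ − z_{0.05}) = 0.85, so δ = z_{0.05} + z_{0.15} = 1.645 + 1.036 = 2.681.
δ = d·√n ⇒ n = (δ/d)² = (2.681 / 0.24)² = 124.81.
Round up to the next whole unit.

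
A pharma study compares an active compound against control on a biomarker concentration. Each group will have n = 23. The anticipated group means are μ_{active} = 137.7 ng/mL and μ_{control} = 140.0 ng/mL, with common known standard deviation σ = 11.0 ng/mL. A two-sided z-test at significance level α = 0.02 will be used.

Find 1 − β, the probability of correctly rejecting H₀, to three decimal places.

Standardized effect: d = |μ_{active} − μ_{control}| / σ = |137.7 − 140.0| / 11.0 = 0.2091
Noncentrality parameter: δ = d·√(n/2) = 0.2091 × √(23/2) = 0.7091
Critical value for a two-sided test at α = 0.02: z_{α/2} = 2.326.
Power = Φ(δ − 2.326) + Φ(−δ − 2.326) = Φ(-1.617) + Φ(-3.035) = 0.0529 + 0.0012 = 0.0541.

Power ≈ 0.054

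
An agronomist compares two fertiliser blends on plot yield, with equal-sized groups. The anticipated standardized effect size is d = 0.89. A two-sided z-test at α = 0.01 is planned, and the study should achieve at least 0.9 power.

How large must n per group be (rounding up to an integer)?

n = 38 per group

Set Φ(δ − 2.576) = 0.9; then δ − 2.576 = Φ⁻¹(0.9) = 1.282, giving δ = 3.857.
(The Φ(−δ − z_{α/2}) term is vanishingly small for δ > 0 and is dropped in the standard sample-size formula.)
δ = d·√(n/2) ⇒ n = 2(δ/d)² = 2 × (3.857 / 0.89)² = 37.57.
Rounding up, n = 38 per group.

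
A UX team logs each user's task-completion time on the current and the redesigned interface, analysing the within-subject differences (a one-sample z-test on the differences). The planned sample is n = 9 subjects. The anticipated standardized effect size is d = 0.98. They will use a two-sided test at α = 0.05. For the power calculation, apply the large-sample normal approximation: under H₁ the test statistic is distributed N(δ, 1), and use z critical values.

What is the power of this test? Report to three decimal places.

Noncentrality parameter: δ = d·√n = 0.98 × √9 = 2.9400
Critical value for a two-sided test at α = 0.05: z_{α/2} = 1.960.
Power = Φ(δ − 1.960) + Φ(−δ − 1.960) = Φ(0.980) + Φ(-4.900) = 0.8365 + 0.0000 = 0.8365.

Power ≈ 0.836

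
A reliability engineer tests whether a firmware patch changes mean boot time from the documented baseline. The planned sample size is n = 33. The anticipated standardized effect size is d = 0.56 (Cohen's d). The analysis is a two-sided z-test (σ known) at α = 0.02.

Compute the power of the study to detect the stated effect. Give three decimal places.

Noncentrality parameter: δ = d·√n = 0.56 × √33 = 3.2170
Two-sided α = 0.02 → critical value z_{0.01} = 2.326.
Power = Φ(δ − 2.326) + Φ(−δ − 2.326) = Φ(0.891) + Φ(-5.543) = 0.8134 + 0.0000 = 0.8134.

Power ≈ 0.813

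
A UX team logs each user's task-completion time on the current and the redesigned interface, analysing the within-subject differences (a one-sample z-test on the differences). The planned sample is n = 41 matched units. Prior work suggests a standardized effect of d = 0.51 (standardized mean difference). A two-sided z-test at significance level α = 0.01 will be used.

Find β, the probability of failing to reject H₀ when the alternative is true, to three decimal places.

Noncentrality parameter: δ = d·√n = 0.51 × √41 = 3.2656
Critical value for a two-sided test at α = 0.01: z_{α/2} = 2.576.
Power = Φ(δ − 2.576) + Φ(−δ − 2.576) = Φ(0.690) + Φ(-5.841) = 0.7548 + 0.0000 = 0.7548.
Type II error: β = 1 − power = 1 − 0.7548 = 0.2452.

β ≈ 0.245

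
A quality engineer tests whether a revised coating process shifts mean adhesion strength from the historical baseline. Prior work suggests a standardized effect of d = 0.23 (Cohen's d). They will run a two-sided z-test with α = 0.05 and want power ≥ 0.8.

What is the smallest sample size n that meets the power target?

Set Φ(δ − 1.960) = 0.8; then δ − 1.960 = Φ⁻¹(0.8) = 0.842, giving δ = 2.802.
(The Φ(−δ − z_{α/2}) term is vanishingly small for δ > 0 and is dropped in the standard sample-size formula.)
δ = d·√n ⇒ n = (δ/d)² = (2.802 / 0.23)² = 148.37.
Round up to the next whole unit.

n = 149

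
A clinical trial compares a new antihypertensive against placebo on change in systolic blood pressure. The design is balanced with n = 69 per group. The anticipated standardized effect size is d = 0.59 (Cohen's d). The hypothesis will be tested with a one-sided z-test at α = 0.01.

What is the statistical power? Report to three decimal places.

Noncentrality parameter: δ = d·√(n/2) = 0.59 × √(69/2) = 3.4655
Critical value for a one-sided test at α = 0.01: z_α = 2.326.
Power = P(Z > 2.326 − δ) = Φ(1.139) = 0.8727.

Power ≈ 0.873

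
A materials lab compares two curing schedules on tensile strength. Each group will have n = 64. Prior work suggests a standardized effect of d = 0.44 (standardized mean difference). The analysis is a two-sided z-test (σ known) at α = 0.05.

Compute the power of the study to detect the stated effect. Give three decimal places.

Power ≈ 0.702

Noncentrality parameter: δ = d·√(n/2) = 0.44 × √(64/2) = 2.4890
Critical value for a two-sided test at α = 0.05: z_{α/2} = 1.960.
Power = Φ(δ − 1.960) + Φ(−δ − 1.960) = Φ(0.529) + Φ(-4.449) = 0.7016 + 0.0000 = 0.7016.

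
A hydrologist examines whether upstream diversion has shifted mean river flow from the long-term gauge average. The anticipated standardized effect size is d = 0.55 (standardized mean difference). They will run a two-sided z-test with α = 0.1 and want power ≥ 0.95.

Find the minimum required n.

Set Φ(δ − 1.645) = 0.95; then δ − 1.645 = Φ⁻¹(0.95) = 1.645, giving δ = 3.290.
(For δ > 0 the lower-tail rejection region contributes negligibly to power, so the one-term inversion is standard.)
δ = d·√n ⇒ n = (δ/d)² = (3.290 / 0.55)² = 35.78.
Rounding up, n = 36.

n = 36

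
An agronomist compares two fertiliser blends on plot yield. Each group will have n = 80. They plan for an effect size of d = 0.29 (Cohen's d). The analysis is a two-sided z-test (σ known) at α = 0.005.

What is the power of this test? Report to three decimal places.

Noncentrality parameter: λ = d·√(n/2) = 0.29 × √(80/2) = 1.8341
Two-sided α = 0.005 → critical value z_{0.0025} = 2.807.
Power = Φ(λ − 2.807) + Φ(−λ − 2.807) = Φ(-0.973) + Φ(-4.641) = 0.1653 + 0.0000 = 0.1653.

Power ≈ 0.165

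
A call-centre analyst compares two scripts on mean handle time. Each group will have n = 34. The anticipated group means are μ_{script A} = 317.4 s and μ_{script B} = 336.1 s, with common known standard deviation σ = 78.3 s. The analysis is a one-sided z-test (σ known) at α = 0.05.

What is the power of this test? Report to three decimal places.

Standardized effect: d = |μ_{script A} − μ_{script B}| / σ = |317.4 − 336.1| / 78.3 = 0.2388
Noncentrality parameter: δ = d·√(n/2) = 0.2388 × √(34/2) = 0.9847
One-sided α = 0.05 → critical value z_{0.05} = 1.645.
Power = Φ(δ − 1.645) = Φ(-0.660) = 0.2546.

Power ≈ 0.255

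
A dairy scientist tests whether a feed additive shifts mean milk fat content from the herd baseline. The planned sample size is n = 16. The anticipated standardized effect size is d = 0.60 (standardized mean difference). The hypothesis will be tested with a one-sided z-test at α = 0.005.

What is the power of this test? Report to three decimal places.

Power ≈ 0.430

Noncentrality parameter: δ = d·√n = 0.60 × √16 = 2.4000
Critical value for a one-sided test at α = 0.005: z_α = 2.576.
Power = P(Z > 2.576 − δ) = Φ(-0.176) = 0.4302.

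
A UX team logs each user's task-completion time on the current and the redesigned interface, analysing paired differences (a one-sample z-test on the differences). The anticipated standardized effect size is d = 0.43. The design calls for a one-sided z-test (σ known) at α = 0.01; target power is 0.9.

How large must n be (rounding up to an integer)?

For power 0.9 need Φ(δ − z_{0.01}) = 0.9, so δ = z_{0.01} + z_{0.10} = 2.326 + 1.282 = 3.608.
δ = d·√n ⇒ n = (δ/d)² = (3.608 / 0.43)² = 70.40.
Round up to the next whole unit.

n = 71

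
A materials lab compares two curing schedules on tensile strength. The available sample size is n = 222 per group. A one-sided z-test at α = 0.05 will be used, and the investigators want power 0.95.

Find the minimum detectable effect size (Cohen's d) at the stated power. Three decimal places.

Required noncentrality: δ = z_{0.05} + z_{0.05} = 1.645 + 1.645 = 3.290.
δ = d·√(n/2) ⇒ d = δ/√(n/2) = 3.290/√(222/2) = 0.3122.

d ≈ 0.312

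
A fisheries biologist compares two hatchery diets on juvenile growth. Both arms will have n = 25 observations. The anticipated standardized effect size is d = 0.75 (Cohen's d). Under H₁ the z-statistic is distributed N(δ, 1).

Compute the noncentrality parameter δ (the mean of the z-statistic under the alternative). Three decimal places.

δ = d·√(n/2) = 0.75 × √(25/2) = 2.6517

δ ≈ 2.652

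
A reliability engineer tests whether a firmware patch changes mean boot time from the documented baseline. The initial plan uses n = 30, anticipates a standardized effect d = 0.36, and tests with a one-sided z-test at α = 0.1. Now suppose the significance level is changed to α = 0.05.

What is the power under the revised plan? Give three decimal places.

δ = d·√n = 0.36 × √30 = 1.9718 (unchanged). New critical value: z_{0.05} = 1.645.
Revised power = Φ(δ − 1.645) = Φ(0.327) = 0.6281.

Power ≈ 0.628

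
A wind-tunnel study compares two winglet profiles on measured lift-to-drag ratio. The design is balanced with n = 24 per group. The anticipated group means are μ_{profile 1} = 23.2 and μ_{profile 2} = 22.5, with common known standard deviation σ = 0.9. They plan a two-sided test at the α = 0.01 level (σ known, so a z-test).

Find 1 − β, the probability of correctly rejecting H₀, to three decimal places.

Power ≈ 0.547

Standardized effect: d = |μ_{profile 1} − μ_{profile 2}| / σ = |23.2 − 22.5| / 0.9 = 0.7778
Noncentrality parameter: δ = d·√(n/2) = 0.7778 × √(24/2) = 2.6943
Critical value for a two-sided test at α = 0.01: z_{α/2} = 2.576.
Power = Φ(δ − 2.576) + Φ(−δ − 2.576) = Φ(0.118) + Φ(-5.270) = 0.5472 + 0.0000 = 0.5472.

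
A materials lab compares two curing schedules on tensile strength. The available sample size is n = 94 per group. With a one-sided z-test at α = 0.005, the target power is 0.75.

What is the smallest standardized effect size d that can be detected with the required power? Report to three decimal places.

d ≈ 0.474

Required noncentrality: δ = z_{0.005} + z_{0.25} = 2.576 + 0.674 = 3.250.
δ = d·√(n/2) ⇒ d = δ/√(n/2) = 3.250/√(94/2) = 0.4741.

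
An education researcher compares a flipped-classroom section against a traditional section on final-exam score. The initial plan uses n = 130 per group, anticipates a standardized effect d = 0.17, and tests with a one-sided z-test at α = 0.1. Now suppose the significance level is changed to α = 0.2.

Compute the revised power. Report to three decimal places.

Power ≈ 0.702

δ = d·√(n/2) = 0.17 × √(130/2) = 1.3706 (unchanged). New critical value: z_{0.2} = 0.842.
Revised power = P(Z > 0.842 − δ) = Φ(0.529) = 0.7016.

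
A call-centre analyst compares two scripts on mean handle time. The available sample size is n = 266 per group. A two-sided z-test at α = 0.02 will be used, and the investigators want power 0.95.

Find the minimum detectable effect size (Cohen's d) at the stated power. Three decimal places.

d ≈ 0.344

Need Φ(δ − 2.326) = 0.95, so δ = 2.326 + 1.645 = 3.971.
(The second rejection-region term Φ(−δ − z_{α/2}) is negligible and dropped.)
δ = d·√(n/2) ⇒ d = δ/√(n/2) = 3.971/√(266/2) = 0.3443.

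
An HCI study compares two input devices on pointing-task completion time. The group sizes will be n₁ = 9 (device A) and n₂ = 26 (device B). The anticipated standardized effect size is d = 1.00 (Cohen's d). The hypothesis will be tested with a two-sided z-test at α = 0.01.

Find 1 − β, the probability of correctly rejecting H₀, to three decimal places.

Noncentrality parameter: δ = d / √(1/n₁ + 1/n₂) = 1.00 / √(1/9 + 1/26) = 2.5857
Critical value for a two-sided test at α = 0.01: z_{α/2} = 2.576.
Power = Φ(δ − 2.576) + Φ(−δ − 2.576) = Φ(0.010) + Φ(-5.162) = 0.5039 + 0.0000 = 0.5039.

Power ≈ 0.504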